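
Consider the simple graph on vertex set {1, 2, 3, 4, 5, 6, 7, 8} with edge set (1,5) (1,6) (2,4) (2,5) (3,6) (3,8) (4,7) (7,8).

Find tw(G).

2

A width-2 tree decomposition is:
Bags: B1 = {2, 4, 5}  B2 = {1, 4, 5}  B3 = {1, 4, 6}  B4 = {3, 4, 6}  B5 = {3, 4, 8}  B6 = {4, 7, 8}
Tree: B1–B2, B2–B3, B3–B4, B4–B5, B5–B6
Each bag holds 3 vertices, so the decomposition has width 2, which upper-bounds the treewidth. For the lower bound, G contains the cycle 4–2–5–1–6–3–8–7–4, so G is not a forest; only forests have treewidth ≤ 1, hence tw(G) ≥ 2. Combining the bounds, tw(G) = 2.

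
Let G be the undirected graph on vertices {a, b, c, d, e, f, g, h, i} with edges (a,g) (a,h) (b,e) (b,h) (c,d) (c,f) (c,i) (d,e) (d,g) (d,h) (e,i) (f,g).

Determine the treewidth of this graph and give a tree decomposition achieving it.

Treewidth 3.
Bags: B1 = {a, c, f, g}  B2 = {a, c, d, g}  B3 = {a, c, d, h}  B4 = {c, d, h, i}  B5 = {d, e, h, i}  B6 = {b, e, h, i}
Tree: B1–B2, B2–B3, B3–B4, B4–B5, B5–B6

Each bag holds 4 vertices, so the decomposition has width 3, which upper-bounds the treewidth. For the lower bound: the 4 vertex sets {a,f,g}, {c}, {d}, {b,e,h,i} are disjoint, each induces a connected subgraph, and every pair is joined by at least one edge of G. Contracting each set to a single vertex therefore yields K_{4} as a minor, and since treewidth is minor-monotone, tw(G) ≥ tw(K_{4}) = 3. The upper and lower bounds meet at 3, so that is the treewidth.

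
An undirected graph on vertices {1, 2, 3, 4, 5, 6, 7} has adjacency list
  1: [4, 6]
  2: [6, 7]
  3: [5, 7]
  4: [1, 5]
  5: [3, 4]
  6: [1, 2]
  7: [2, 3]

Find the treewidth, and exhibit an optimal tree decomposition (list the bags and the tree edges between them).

Each bag holds 3 vertices, so the decomposition has width 2, which upper-bounds the treewidth. The edges 2–7–3–5–4–1–6–2 form a cycle, so G is not a tree and its treewidth is at least 2. The upper and lower bounds meet at 2, so that is the treewidth.

Treewidth 2.
Bags: B1 = {2, 3, 7}  B2 = {2, 3, 5}  B3 = {2, 4, 5}  B4 = {1, 2, 4}  B5 = {1, 2, 6}
Tree: B1–B2, B2–B3, B3–B4, B4–B5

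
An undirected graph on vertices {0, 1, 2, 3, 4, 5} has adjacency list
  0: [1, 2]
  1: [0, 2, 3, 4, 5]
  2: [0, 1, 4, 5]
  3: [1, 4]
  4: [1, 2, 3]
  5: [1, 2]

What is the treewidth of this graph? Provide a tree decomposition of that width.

Every bag has size at most 3, so the width is 3 − 1 = 2 and tw(G) ≤ 2. Conversely, {0, 1, 2} is a clique of size 3, and the vertices of any clique must share a bag in every tree decomposition; so some bag has ≥ 3 vertices and tw(G) ≥ 2. Therefore the treewidth is 2.

Treewidth 2.
Bags: B1 = {1, 2, 5}  B2 = {0, 1, 2}  B3 = {1, 2, 4}  B4 = {1, 3, 4}
Tree: B1–B2, B2–B3, B3–B4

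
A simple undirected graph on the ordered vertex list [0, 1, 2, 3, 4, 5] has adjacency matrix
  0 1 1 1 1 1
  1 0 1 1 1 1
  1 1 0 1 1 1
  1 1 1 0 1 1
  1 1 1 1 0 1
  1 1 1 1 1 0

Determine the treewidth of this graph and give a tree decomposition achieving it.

With just one bag of size 6, the width is 6 − 1 = 5, so tw(G) ≤ 5. Conversely, {0, 1, 2, 3, 4, 5} is a clique of size 6, and the vertices of any clique must share a bag in every tree decomposition; so some bag has ≥ 6 vertices and tw(G) ≥ 5. Hence tw(G) = 5 exactly.

Treewidth 5.
Bags: B1 = {0, 1, 2, 3, 4, 5}
Tree: (single bag)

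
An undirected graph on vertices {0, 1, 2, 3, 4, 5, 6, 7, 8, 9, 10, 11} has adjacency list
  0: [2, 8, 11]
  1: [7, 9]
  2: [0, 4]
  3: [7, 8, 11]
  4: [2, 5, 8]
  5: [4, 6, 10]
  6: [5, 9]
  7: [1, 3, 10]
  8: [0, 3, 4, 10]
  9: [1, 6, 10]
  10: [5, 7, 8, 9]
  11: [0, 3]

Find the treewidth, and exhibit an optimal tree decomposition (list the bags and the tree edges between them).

Treewidth 3.
One such decomposition:
Bags: B1 = {1, 5, 6, 9}  B2 = {1, 5, 9, 10}  B3 = {1, 5, 7, 10}  B4 = {4, 5, 7, 10}  B5 = {4, 7, 8, 10}  B6 = {3, 4, 7, 8}  B7 = {2, 3, 4, 8}  B8 = {0, 2, 3, 8}  B9 = {0, 2, 3, 11}
Tree: B1–B2, B2–B3, B3–B4, B4–B5, B5–B6, B6–B7, B7–B8, B8–B9

Each bag holds 4 vertices, so the decomposition has width 3, which upper-bounds the treewidth. For the lower bound: the 4 vertex sets {1,6,9}, {5}, {10}, {3,4,7,8} are disjoint, each induces a connected subgraph, and every pair is joined by at least one edge of G. Contracting each set to a single vertex therefore yields K_{4} as a minor, and since treewidth is minor-monotone, tw(G) ≥ tw(K_{4}) = 3. Combining the bounds, tw(G) = 3.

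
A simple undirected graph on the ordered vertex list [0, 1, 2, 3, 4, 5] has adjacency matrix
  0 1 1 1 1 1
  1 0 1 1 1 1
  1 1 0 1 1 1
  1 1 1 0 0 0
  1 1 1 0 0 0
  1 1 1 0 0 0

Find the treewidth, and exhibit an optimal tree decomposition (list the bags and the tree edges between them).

The largest bag has 4 vertices, giving width 3; this decomposition certifies tw(G) ≤ 3. On the other hand G contains the 4-clique {0, 1, 2, 3}. A clique must lie in a single bag of any decomposition, so no decomposition can have width below 3. Therefore the treewidth is 3.

Treewidth 3.
One optimal decomposition is:
Bags: B1 = {0, 1, 2, 5}  B2 = {0, 1, 2, 4}  B3 = {0, 1, 2, 3}
Tree: B1–B2, B2–B3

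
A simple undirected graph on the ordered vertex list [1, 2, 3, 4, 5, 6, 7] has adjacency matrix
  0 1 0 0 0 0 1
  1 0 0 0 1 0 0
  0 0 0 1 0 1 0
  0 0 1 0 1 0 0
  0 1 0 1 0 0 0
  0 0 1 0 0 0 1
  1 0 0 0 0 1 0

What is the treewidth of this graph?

2

A width-2 tree decomposition is:
Bags: B1 = {3, 6, 7}  B2 = {3, 4, 7}  B3 = {4, 5, 7}  B4 = {2, 5, 7}  B5 = {1, 2, 7}
Tree: B1–B2, B2–B3, B3–B4, B4–B5
The largest bag has 3 vertices, giving width 2; this decomposition certifies tw(G) ≤ 2. The edges 7–6–3–4–5–2–1–7 form a cycle, so G is not a tree and its treewidth is at least 2. Combining the bounds, tw(G) = 2.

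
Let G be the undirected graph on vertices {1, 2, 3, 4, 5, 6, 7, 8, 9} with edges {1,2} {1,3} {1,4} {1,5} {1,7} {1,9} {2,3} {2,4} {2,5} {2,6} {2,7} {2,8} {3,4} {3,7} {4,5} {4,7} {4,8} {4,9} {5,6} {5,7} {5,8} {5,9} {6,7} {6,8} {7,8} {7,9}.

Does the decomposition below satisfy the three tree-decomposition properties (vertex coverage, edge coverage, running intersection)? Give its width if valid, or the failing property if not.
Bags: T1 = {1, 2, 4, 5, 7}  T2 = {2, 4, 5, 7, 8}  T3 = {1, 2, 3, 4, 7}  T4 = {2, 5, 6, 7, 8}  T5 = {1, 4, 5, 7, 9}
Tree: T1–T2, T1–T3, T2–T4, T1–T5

Every vertex of G appears in some bag (union = {1, 2, 3, 4, 5, 6, 7, 8, 9}); every edge is covered by a bag; and for each vertex v the set of bags containing v is connected in the bag tree. The decomposition is therefore valid. The largest bag has 5 vertices, so the width is 4.

Yes; width 4.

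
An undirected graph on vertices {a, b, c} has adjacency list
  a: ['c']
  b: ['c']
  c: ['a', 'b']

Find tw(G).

1

A width-1 tree decomposition is:
Bags: B1 = {b, c}  B2 = {a, c}
Tree: B1–B2
Every bag has size at most 2, so the width is 2 − 1 = 1 and tw(G) ≤ 1. Since G has at least one edge (e.g. c–b), it is not an edgeless graph, so tw(G) ≥ 1. Combining the bounds, tw(G) = 1.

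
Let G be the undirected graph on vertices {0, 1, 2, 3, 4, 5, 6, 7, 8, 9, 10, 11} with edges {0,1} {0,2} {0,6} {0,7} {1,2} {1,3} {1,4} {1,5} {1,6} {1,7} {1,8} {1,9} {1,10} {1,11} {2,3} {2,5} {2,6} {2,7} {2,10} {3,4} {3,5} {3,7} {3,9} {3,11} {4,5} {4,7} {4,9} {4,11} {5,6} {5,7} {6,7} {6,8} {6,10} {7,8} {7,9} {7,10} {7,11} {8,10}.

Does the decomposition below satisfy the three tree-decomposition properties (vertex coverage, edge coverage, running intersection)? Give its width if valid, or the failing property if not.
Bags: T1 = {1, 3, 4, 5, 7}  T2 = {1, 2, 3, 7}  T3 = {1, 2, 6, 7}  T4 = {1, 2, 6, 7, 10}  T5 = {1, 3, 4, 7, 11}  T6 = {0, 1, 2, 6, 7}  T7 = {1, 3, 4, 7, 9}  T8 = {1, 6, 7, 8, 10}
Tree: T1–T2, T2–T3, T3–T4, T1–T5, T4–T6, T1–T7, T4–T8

No — edge (5,2) lies in no bag.

A tree decomposition must satisfy three properties: every vertex lies in some bag; for every edge, both endpoints lie together in some bag; and for every vertex, the bags containing it form a connected subtree. Here edge (5,2) lies in no bag, so the decomposition is invalid.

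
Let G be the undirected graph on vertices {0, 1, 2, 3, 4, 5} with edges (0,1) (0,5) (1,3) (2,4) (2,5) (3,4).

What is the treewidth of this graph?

A width-2 tree decomposition is:
Bags: B1 = {0, 2, 5}  B2 = {0, 1, 2}  B3 = {1, 2, 3}  B4 = {2, 3, 4}
Tree: B1–B2, B2–B3, B3–B4
Each bag holds 3 vertices, so the decomposition has width 2, which upper-bounds the treewidth. For the lower bound, G contains the cycle 2–5–0–1–3–4–2, so G is not a forest; only forests have treewidth ≤ 1, hence tw(G) ≥ 2. Hence tw(G) = 2 exactly.

2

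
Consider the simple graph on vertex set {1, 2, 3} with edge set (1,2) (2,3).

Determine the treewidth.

1

A width-1 tree decomposition is:
Bags: B1 = {2, 3}  B2 = {1, 2}
Tree: B1–B2
The largest bag has 2 vertices, giving width 1; this decomposition certifies tw(G) ≤ 1. G has an edge, so its treewidth is at least 1. Combining the bounds, tw(G) = 1.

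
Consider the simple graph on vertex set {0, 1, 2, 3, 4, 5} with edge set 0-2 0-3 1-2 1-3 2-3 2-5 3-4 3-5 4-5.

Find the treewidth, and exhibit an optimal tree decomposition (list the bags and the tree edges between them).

The largest bag has 3 vertices, giving width 2; this decomposition certifies tw(G) ≤ 2. Conversely, {0, 2, 3} is a clique of size 3, and the vertices of any clique must share a bag in every tree decomposition; so some bag has ≥ 3 vertices and tw(G) ≥ 2. Combining the bounds, tw(G) = 2.

Treewidth 2.
One such decomposition:
Bags: B1 = {2, 3, 5}  B2 = {1, 2, 3}  B3 = {3, 4, 5}  B4 = {0, 2, 3}
Tree: B1–B2, B1–B3, B2–B4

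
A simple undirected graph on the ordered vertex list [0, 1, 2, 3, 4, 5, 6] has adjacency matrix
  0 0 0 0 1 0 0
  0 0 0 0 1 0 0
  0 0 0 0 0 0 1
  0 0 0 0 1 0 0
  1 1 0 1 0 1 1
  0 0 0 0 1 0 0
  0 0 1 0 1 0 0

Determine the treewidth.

A width-1 tree decomposition is:
Bags: B1 = {4, 5}  B2 = {0, 4}  B3 = {4, 6}  B4 = {2, 6}  B5 = {1, 4}  B6 = {3, 4}
Tree: B1–B2, B1–B3, B3–B4, B2–B5, B5–B6
The largest bag has 2 vertices, giving width 1; this decomposition certifies tw(G) ≤ 1. Since G has at least one edge (e.g. 5–4), it is not an edgeless graph, so tw(G) ≥ 1. Therefore the treewidth is 1.

1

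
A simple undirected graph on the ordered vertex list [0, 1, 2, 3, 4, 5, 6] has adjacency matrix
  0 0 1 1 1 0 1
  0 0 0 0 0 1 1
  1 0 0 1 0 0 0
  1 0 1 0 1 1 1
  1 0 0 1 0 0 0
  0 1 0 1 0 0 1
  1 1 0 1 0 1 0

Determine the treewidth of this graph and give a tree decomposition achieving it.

Treewidth 2.
One optimal decomposition is:
Bags: B1 = {0, 2, 3}  B2 = {0, 3, 6}  B3 = {3, 5, 6}  B4 = {0, 3, 4}  B5 = {1, 5, 6}
Tree: B1–B2, B2–B3, B1–B4, B3–B5

Every bag has size at most 3, so the width is 3 − 1 = 2 and tw(G) ≤ 2. Conversely, {1, 5, 6} is a clique of size 3, and the vertices of any clique must share a bag in every tree decomposition; so some bag has ≥ 3 vertices and tw(G) ≥ 2. Therefore the treewidth is 2.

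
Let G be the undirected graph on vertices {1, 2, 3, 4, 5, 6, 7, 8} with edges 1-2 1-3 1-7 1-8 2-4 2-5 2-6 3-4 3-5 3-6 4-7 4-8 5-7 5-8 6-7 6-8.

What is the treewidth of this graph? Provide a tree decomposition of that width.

Treewidth 4.
One optimal decomposition is:
Bags: B1 = {1, 4, 5, 6, 7}  B2 = {1, 4, 5, 6, 8}  B3 = {1, 2, 4, 5, 6}  B4 = {1, 3, 4, 5, 6}
Tree: B1–B2, B2–B3, B3–B4

The largest bag has 5 vertices, giving width 4; this decomposition certifies tw(G) ≤ 4. For the lower bound: the 5 vertex sets {5,7}, {1,8}, {2,4}, {6}, {3} are disjoint, each induces a connected subgraph, and every pair is joined by at least one edge of G. Contracting each set to a single vertex therefore yields K_{5} as a minor, and since treewidth is minor-monotone, tw(G) ≥ tw(K_{5}) = 4. Hence tw(G) = 4 exactly.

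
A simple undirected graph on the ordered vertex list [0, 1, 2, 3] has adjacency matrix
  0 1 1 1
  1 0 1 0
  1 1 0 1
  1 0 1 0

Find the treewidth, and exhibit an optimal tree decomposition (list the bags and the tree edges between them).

Each bag holds 3 vertices, so the decomposition has width 2, which upper-bounds the treewidth. Conversely, {0, 1, 2} is a clique of size 3, and the vertices of any clique must share a bag in every tree decomposition; so some bag has ≥ 3 vertices and tw(G) ≥ 2. Combining the bounds, tw(G) = 2.

Treewidth 2.
One optimal decomposition is:
Bags: B1 = {0, 1, 2}  B2 = {0, 2, 3}
Tree: B1–B2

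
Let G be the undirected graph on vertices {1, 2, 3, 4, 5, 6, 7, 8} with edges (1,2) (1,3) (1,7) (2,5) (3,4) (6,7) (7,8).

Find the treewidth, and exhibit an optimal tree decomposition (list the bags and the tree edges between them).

Treewidth 1.
Bags: B1 = {1, 7}  B2 = {1, 3}  B3 = {3, 4}  B4 = {1, 2}  B5 = {2, 5}  B6 = {6, 7}  B7 = {7, 8}
Tree: B1–B2, B2–B3, B1–B4, B4–B5, B1–B6, B6–B7

Each bag holds 2 vertices, so the decomposition has width 1, which upper-bounds the treewidth. G has an edge, so its treewidth is at least 1. The upper and lower bounds meet at 1, so that is the treewidth.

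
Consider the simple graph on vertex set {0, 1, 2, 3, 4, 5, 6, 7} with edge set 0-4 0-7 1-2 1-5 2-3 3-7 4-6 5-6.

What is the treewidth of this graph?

2

A width-2 tree decomposition is:
Bags: B1 = {4, 5, 6}  B2 = {0, 4, 5}  B3 = {0, 5, 7}  B4 = {3, 5, 7}  B5 = {2, 3, 5}  B6 = {1, 2, 5}
Tree: B1–B2, B2–B3, B3–B4, B4–B5, B5–B6
The largest bag has 3 vertices, giving width 2; this decomposition certifies tw(G) ≤ 2. For the lower bound, G contains the cycle 5–6–4–0–7–3–2–1–5, so G is not a forest; only forests have treewidth ≤ 1, hence tw(G) ≥ 2. Therefore the treewidth is 2.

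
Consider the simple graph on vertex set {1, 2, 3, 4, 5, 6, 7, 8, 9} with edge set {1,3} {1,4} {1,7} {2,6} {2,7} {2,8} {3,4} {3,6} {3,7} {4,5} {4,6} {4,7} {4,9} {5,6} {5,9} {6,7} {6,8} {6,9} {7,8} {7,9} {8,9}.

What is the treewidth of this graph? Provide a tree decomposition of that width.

Every bag has size at most 4, so the width is 4 − 1 = 3 and tw(G) ≤ 3. On the other hand G contains the 4-clique {1, 3, 4, 7}. A clique must lie in a single bag of any decomposition, so no decomposition can have width below 3. Therefore the treewidth is 3.

Treewidth 3.
One such decomposition:
Bags: B1 = {1, 3, 4, 7}  B2 = {3, 4, 6, 7}  B3 = {4, 6, 7, 9}  B4 = {6, 7, 8, 9}  B5 = {4, 5, 6, 9}  B6 = {2, 6, 7, 8}
Tree: B1–B2, B2–B3, B3–B4, B3–B5, B4–B6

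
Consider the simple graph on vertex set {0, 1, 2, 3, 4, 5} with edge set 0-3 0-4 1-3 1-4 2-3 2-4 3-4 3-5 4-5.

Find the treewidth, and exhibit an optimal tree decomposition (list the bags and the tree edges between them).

The largest bag has 3 vertices, giving width 2; this decomposition certifies tw(G) ≤ 2. On the other hand G contains the 3-clique {0, 3, 4}. A clique must lie in a single bag of any decomposition, so no decomposition can have width below 2. The upper and lower bounds meet at 2, so that is the treewidth.

Treewidth 2.
One such decomposition:
Bags: B1 = {3, 4, 5}  B2 = {2, 3, 4}  B3 = {0, 3, 4}  B4 = {1, 3, 4}
Tree: B1–B2, B2–B3, B2–B4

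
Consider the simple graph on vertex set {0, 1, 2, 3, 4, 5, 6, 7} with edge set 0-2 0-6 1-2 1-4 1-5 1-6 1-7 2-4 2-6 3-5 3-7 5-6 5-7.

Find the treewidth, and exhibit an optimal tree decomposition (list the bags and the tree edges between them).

Treewidth 2.
One optimal decomposition is:
Bags: B1 = {1, 2, 6}  B2 = {1, 5, 6}  B3 = {0, 2, 6}  B4 = {1, 5, 7}  B5 = {1, 2, 4}  B6 = {3, 5, 7}
Tree: B1–B2, B1–B3, B2–B4, B1–B5, B4–B6

The largest bag has 3 vertices, giving width 2; this decomposition certifies tw(G) ≤ 2. For the lower bound, the 3 vertices {0, 2, 6} are pairwise adjacent, and any tree decomposition puts a clique entirely inside one bag — forcing width ≥ 2. The upper and lower bounds meet at 2, so that is the treewidth.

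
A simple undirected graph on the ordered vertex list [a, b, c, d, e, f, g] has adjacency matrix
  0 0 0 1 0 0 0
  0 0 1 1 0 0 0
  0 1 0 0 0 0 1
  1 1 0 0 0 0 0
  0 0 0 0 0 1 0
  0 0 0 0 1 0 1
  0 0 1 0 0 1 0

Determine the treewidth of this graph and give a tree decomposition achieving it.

Treewidth 1.
One optimal decomposition is:
Bags: B1 = {e, f}  B2 = {f, g}  B3 = {c, g}  B4 = {b, c}  B5 = {b, d}  B6 = {a, d}
Tree: B1–B2, B2–B3, B3–B4, B4–B5, B5–B6

The largest bag has 2 vertices, giving width 1; this decomposition certifies tw(G) ≤ 1. Since G has at least one edge (e.g. e–f), it is not an edgeless graph, so tw(G) ≥ 1. Combining the bounds, tw(G) = 1.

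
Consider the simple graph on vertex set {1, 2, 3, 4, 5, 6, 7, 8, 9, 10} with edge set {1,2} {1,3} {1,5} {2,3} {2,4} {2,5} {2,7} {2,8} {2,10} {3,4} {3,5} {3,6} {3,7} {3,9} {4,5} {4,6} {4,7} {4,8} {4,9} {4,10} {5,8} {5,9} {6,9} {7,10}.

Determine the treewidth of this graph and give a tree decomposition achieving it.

Treewidth 3.
One optimal decomposition is:
Bags: B1 = {3, 4, 5, 9}  B2 = {2, 3, 4, 5}  B3 = {2, 4, 5, 8}  B4 = {2, 3, 4, 7}  B5 = {3, 4, 6, 9}  B6 = {2, 4, 7, 10}  B7 = {1, 2, 3, 5}
Tree: B1–B2, B2–B3, B2–B4, B1–B5, B4–B6, B2–B7

The largest bag has 4 vertices, giving width 3; this decomposition certifies tw(G) ≤ 3. For the lower bound, the 4 vertices {1, 2, 3, 5} are pairwise adjacent, and any tree decomposition puts a clique entirely inside one bag — forcing width ≥ 3. Combining the bounds, tw(G) = 3.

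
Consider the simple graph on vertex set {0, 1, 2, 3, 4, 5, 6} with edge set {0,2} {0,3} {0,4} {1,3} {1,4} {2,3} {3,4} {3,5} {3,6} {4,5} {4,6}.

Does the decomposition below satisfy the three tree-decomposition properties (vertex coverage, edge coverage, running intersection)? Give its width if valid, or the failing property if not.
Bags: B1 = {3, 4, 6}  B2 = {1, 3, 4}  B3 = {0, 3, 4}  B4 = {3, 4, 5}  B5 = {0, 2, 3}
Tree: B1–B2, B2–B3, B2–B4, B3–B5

Vertex coverage: the bags together contain {0, 1, 2, 3, 4, 5, 6}, the full vertex set. Edge coverage: each edge of G has both endpoints in at least one bag. Running intersection: for every vertex, the bags containing it form a connected subtree. All three properties hold, so this is a valid tree decomposition of width max|bag| − 1 = 2, and hence tw(G) ≤ 2.

Yes; width 2.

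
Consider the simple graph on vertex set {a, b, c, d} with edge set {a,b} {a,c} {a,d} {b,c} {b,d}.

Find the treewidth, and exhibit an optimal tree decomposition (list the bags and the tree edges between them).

Treewidth 2.
Bags: B1 = {a, b, d}  B2 = {a, b, c}
Tree: B1–B2

The largest bag has 3 vertices, giving width 2; this decomposition certifies tw(G) ≤ 2. For the lower bound, the 3 vertices {a, b, d} are pairwise adjacent, and any tree decomposition puts a clique entirely inside one bag — forcing width ≥ 2. Hence tw(G) = 2 exactly.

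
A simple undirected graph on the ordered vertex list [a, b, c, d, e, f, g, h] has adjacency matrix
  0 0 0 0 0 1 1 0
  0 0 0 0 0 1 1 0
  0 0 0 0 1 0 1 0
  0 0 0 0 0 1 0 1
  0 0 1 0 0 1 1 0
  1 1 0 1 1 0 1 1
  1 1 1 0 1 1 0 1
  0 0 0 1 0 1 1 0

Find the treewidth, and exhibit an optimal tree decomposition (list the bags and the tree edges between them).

Treewidth 2.
One optimal decomposition is:
Bags: B1 = {f, g, h}  B2 = {e, f, g}  B3 = {a, f, g}  B4 = {c, e, g}  B5 = {d, f, h}  B6 = {b, f, g}
Tree: B1–B2, B2–B3, B2–B4, B1–B5, B2–B6

The largest bag has 3 vertices, giving width 2; this decomposition certifies tw(G) ≤ 2. For the lower bound, the 3 vertices {c, e, g} are pairwise adjacent, and any tree decomposition puts a clique entirely inside one bag — forcing width ≥ 2. Hence tw(G) = 2 exactly.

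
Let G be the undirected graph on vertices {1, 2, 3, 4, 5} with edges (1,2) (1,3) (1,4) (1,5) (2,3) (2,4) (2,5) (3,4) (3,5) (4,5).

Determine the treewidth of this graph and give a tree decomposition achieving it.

With just one bag of size 5, the width is 5 − 1 = 4, so tw(G) ≤ 4. For the lower bound, the 5 vertices {1, 2, 3, 4, 5} are pairwise adjacent, and any tree decomposition puts a clique entirely inside one bag — forcing width ≥ 4. Therefore the treewidth is 4.

Treewidth 4.
Bags: B1 = {1, 2, 3, 4, 5}
Tree: (single bag)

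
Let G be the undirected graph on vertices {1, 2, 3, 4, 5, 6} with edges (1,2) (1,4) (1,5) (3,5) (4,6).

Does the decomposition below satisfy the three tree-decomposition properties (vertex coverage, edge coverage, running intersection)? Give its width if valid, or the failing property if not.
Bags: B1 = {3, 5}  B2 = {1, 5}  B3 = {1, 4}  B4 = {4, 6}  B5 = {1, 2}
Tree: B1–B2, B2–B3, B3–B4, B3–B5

Yes; width 1.

Vertex coverage: the bags together contain {1, 2, 3, 4, 5, 6}, the full vertex set. Edge coverage: each edge of G has both endpoints in at least one bag. Running intersection: for every vertex, the bags containing it form a connected subtree. All three properties hold, so this is a valid tree decomposition of width max|bag| − 1 = 1, and hence tw(G) ≤ 1.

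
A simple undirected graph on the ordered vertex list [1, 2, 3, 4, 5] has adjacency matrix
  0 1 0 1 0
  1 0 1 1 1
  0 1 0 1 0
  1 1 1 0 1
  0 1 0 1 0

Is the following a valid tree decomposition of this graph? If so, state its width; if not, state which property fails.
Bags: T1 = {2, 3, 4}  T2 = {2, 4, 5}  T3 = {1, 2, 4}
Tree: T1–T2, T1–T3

Vertex coverage: the bags together contain {1, 2, 3, 4, 5}, the full vertex set. Edge coverage: each edge of G has both endpoints in at least one bag. Running intersection: for every vertex, the bags containing it form a connected subtree. All three properties hold, so this is a valid tree decomposition of width max|bag| − 1 = 2, and hence tw(G) ≤ 2.

Yes; width 2.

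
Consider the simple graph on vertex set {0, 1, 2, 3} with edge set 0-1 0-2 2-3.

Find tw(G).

A width-1 tree decomposition is:
Bags: B1 = {0, 1}  B2 = {0, 2}  B3 = {2, 3}
Tree: B1–B2, B2–B3
Each bag holds 2 vertices, so the decomposition has width 1, which upper-bounds the treewidth. Since G has at least one edge (e.g. 0–1), it is not an edgeless graph, so tw(G) ≥ 1. Combining the bounds, tw(G) = 1.

1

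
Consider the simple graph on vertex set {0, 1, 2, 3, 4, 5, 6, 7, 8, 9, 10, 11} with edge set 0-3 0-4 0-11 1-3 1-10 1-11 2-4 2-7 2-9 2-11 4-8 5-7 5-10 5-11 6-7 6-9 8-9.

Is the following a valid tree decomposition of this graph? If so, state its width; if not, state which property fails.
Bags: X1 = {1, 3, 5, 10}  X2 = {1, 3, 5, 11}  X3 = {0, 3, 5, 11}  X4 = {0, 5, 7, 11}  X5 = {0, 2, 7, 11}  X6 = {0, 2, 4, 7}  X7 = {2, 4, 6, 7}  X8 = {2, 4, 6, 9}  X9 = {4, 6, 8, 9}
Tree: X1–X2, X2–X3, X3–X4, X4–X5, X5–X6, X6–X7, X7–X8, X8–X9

Every vertex of G appears in some bag (union = {0, 1, 2, 3, 4, 5, 6, 7, 8, 9, 10, 11}); every edge is covered by a bag; and for each vertex v the set of bags containing v is connected in the bag tree. The decomposition is therefore valid. The largest bag has 4 vertices, so the width is 3.

Yes; width 3.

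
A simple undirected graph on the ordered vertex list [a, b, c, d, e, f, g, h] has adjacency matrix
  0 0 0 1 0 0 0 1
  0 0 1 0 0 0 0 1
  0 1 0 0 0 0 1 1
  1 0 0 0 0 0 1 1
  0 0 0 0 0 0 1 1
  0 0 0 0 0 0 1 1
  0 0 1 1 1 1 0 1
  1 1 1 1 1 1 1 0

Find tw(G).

A width-2 tree decomposition is:
Bags: B1 = {d, g, h}  B2 = {e, g, h}  B3 = {f, g, h}  B4 = {c, g, h}  B5 = {a, d, h}  B6 = {b, c, h}
Tree: B1–B2, B2–B3, B1–B4, B1–B5, B4–B6
Each bag holds 3 vertices, so the decomposition has width 2, which upper-bounds the treewidth. Conversely, {d, g, h} is a clique of size 3, and the vertices of any clique must share a bag in every tree decomposition; so some bag has ≥ 3 vertices and tw(G) ≥ 2. Combining the bounds, tw(G) = 2.

2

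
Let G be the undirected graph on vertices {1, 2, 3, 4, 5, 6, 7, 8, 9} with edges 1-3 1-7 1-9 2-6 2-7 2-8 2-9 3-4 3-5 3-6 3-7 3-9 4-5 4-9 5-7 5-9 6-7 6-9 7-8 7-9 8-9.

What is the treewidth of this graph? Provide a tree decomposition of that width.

Treewidth 3.
One such decomposition:
Bags: B1 = {3, 6, 7, 9}  B2 = {2, 6, 7, 9}  B3 = {1, 3, 7, 9}  B4 = {2, 7, 8, 9}  B5 = {3, 5, 7, 9}  B6 = {3, 4, 5, 9}
Tree: B1–B2, B1–B3, B2–B4, B3–B5, B5–B6

Every bag has size at most 4, so the width is 4 − 1 = 3 and tw(G) ≤ 3. On the other hand G contains the 4-clique {3, 4, 5, 9}. A clique must lie in a single bag of any decomposition, so no decomposition can have width below 3. The upper and lower bounds meet at 3, so that is the treewidth.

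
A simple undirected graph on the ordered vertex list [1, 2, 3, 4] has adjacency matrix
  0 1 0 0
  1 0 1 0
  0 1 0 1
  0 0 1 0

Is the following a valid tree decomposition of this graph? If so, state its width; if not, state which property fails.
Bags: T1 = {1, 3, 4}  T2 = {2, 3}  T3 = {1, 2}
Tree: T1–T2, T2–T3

No — bags containing vertex 1 are not connected in the tree.

A tree decomposition must satisfy three properties: every vertex lies in some bag; for every edge, both endpoints lie together in some bag; and for every vertex, the bags containing it form a connected subtree. Here bags containing vertex 1 are not connected in the tree, so the decomposition is invalid.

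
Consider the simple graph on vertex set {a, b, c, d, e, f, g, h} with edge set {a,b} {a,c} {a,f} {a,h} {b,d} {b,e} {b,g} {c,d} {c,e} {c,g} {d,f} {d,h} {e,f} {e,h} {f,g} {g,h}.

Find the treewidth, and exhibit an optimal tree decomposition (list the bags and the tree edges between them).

Treewidth 4.
Bags: B1 = {a, d, e, f, g}  B2 = {a, d, e, g, h}  B3 = {a, c, d, e, g}  B4 = {a, b, d, e, g}
Tree: B1–B2, B2–B3, B3–B4

The largest bag has 5 vertices, giving width 4; this decomposition certifies tw(G) ≤ 4. For the lower bound: the 5 vertex sets {a,f}, {d,h}, {c,e}, {g}, {b} are disjoint, each induces a connected subgraph, and every pair is joined by at least one edge of G. Contracting each set to a single vertex therefore yields K_{5} as a minor, and since treewidth is minor-monotone, tw(G) ≥ tw(K_{5}) = 4. Combining the bounds, tw(G) = 4.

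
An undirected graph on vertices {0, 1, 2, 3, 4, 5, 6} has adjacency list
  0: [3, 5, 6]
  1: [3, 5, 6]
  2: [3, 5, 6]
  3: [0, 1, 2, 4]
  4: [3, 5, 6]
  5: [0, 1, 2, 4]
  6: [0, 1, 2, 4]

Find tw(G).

A width-3 tree decomposition is:
Bags: B1 = {2, 3, 5, 6}  B2 = {0, 3, 5, 6}  B3 = {1, 3, 5, 6}  B4 = {3, 4, 5, 6}
Tree: B1–B2, B2–B3, B3–B4
Every bag has size at most 4, so the width is 4 − 1 = 3 and tw(G) ≤ 3. For the lower bound: the 4 vertex sets {2,6}, {0,5}, {3}, {1} are disjoint, each induces a connected subgraph, and every pair is joined by at least one edge of G. Contracting each set to a single vertex therefore yields K_{4} as a minor, and since treewidth is minor-monotone, tw(G) ≥ tw(K_{4}) = 3. The upper and lower bounds meet at 3, so that is the treewidth.

3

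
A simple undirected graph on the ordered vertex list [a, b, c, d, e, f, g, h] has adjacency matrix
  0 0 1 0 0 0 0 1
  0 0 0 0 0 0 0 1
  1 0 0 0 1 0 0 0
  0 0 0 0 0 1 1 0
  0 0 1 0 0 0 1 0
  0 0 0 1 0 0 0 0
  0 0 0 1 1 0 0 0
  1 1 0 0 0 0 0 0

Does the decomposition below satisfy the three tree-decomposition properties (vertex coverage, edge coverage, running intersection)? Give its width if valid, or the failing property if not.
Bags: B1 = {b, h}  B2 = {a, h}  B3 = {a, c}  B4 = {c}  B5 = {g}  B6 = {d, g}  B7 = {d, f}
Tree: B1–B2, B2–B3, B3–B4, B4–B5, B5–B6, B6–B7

A tree decomposition must satisfy three properties: every vertex lies in some bag; for every edge, both endpoints lie together in some bag; and for every vertex, the bags containing it form a connected subtree. Here vertex e appears in no bag, so the decomposition is invalid.

No — vertex e appears in no bag.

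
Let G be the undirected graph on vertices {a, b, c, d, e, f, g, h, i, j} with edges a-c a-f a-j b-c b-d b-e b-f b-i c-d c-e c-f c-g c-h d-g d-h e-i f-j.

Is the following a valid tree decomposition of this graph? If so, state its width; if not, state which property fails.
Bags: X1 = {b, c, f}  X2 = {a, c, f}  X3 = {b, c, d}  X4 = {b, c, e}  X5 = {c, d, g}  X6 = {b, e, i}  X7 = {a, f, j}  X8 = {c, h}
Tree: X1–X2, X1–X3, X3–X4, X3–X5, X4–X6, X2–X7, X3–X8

No — edge (d,h) lies in no bag.

A tree decomposition must satisfy three properties: every vertex lies in some bag; for every edge, both endpoints lie together in some bag; and for every vertex, the bags containing it form a connected subtree. Here edge (d,h) lies in no bag, so the decomposition is invalid.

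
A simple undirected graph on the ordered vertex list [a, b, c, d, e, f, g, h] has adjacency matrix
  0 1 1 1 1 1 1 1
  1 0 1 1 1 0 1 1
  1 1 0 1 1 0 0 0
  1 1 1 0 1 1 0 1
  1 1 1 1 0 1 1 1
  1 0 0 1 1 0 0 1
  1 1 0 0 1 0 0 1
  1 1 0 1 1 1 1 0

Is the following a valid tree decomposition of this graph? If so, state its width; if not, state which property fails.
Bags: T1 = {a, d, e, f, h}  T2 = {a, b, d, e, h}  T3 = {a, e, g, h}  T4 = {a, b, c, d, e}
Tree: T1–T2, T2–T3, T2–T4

No — edge (b,g) lies in no bag.

A tree decomposition must satisfy three properties: every vertex lies in some bag; for every edge, both endpoints lie together in some bag; and for every vertex, the bags containing it form a connected subtree. Here edge (b,g) lies in no bag, so the decomposition is invalid.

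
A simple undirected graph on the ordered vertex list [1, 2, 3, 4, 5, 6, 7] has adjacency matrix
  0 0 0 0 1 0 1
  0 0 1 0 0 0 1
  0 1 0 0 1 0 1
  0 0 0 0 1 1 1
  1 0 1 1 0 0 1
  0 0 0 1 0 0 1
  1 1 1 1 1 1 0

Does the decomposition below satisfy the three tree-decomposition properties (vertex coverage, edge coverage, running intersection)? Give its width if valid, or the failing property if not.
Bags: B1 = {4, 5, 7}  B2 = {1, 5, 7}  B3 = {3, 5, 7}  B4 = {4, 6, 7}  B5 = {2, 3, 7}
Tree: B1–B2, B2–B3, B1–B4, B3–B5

Yes; width 2.

Every vertex of G appears in some bag (union = {1, 2, 3, 4, 5, 6, 7}); every edge is covered by a bag; and for each vertex v the set of bags containing v is connected in the bag tree. The decomposition is therefore valid. The largest bag has 3 vertices, so the width is 2.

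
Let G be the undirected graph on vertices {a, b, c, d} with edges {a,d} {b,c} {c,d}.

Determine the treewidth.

1

A width-1 tree decomposition is:
Bags: B1 = {c, d}  B2 = {b, c}  B3 = {a, d}
Tree: B1–B2, B1–B3
Each bag holds 2 vertices, so the decomposition has width 1, which upper-bounds the treewidth. G has an edge, so its treewidth is at least 1. Combining the bounds, tw(G) = 1.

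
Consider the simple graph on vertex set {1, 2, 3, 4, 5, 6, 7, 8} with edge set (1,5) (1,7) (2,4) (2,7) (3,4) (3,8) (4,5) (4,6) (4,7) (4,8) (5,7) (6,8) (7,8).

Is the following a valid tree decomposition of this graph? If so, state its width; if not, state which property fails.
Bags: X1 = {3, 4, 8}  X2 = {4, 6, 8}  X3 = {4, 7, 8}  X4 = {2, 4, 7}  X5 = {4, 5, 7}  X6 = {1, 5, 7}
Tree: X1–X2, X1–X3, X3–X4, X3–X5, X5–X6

Yes; width 2.

Vertex coverage: the bags together contain {1, 2, 3, 4, 5, 6, 7, 8}, the full vertex set. Edge coverage: each edge of G has both endpoints in at least one bag. Running intersection: for every vertex, the bags containing it form a connected subtree. All three properties hold, so this is a valid tree decomposition of width max|bag| − 1 = 2, and hence tw(G) ≤ 2.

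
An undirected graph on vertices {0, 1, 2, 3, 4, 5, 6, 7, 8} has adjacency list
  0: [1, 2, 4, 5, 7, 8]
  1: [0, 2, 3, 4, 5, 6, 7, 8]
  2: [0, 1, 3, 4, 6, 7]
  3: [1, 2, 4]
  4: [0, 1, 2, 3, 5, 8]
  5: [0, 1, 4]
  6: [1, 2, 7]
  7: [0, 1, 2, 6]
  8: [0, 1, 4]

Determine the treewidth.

A width-3 tree decomposition is:
Bags: B1 = {0, 1, 2, 4}  B2 = {0, 1, 2, 7}  B3 = {0, 1, 4, 5}  B4 = {1, 2, 3, 4}  B5 = {0, 1, 4, 8}  B6 = {1, 2, 6, 7}
Tree: B1–B2, B1–B3, B1–B4, B3–B5, B2–B6
The largest bag has 4 vertices, giving width 3; this decomposition certifies tw(G) ≤ 3. Conversely, {0, 1, 4, 8} is a clique of size 4, and the vertices of any clique must share a bag in every tree decomposition; so some bag has ≥ 4 vertices and tw(G) ≥ 3. Hence tw(G) = 3 exactly.

3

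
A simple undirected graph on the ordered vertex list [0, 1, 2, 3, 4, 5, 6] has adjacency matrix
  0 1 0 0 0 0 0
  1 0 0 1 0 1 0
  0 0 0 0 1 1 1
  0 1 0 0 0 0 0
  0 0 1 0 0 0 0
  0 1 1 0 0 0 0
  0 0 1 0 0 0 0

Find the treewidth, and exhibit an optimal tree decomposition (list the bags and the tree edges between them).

Treewidth 1.
One optimal decomposition is:
Bags: B1 = {2, 5}  B2 = {1, 5}  B3 = {2, 4}  B4 = {2, 6}  B5 = {1, 3}  B6 = {0, 1}
Tree: B1–B2, B1–B3, B1–B4, B2–B5, B5–B6

Every bag has size at most 2, so the width is 2 − 1 = 1 and tw(G) ≤ 1. Since G has at least one edge (e.g. 5–2), it is not an edgeless graph, so tw(G) ≥ 1. Hence tw(G) = 1 exactly.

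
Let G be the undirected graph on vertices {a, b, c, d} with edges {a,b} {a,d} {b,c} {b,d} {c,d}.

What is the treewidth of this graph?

2

A width-2 tree decomposition is:
Bags: B1 = {b, c, d}  B2 = {a, b, d}
Tree: B1–B2
Every bag has size at most 3, so the width is 3 − 1 = 2 and tw(G) ≤ 2. Conversely, {b, c, d} is a clique of size 3, and the vertices of any clique must share a bag in every tree decomposition; so some bag has ≥ 3 vertices and tw(G) ≥ 2. The upper and lower bounds meet at 2, so that is the treewidth.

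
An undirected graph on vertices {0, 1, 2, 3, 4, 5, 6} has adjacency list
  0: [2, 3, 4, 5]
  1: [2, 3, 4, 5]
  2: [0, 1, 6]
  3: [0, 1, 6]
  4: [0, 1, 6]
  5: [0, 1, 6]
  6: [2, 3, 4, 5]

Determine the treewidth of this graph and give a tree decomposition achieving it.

Each bag holds 4 vertices, so the decomposition has width 3, which upper-bounds the treewidth. For the lower bound: the 4 vertex sets {1,3}, {0,4}, {6}, {5} are disjoint, each induces a connected subgraph, and every pair is joined by at least one edge of G. Contracting each set to a single vertex therefore yields K_{4} as a minor, and since treewidth is minor-monotone, tw(G) ≥ tw(K_{4}) = 3. Combining the bounds, tw(G) = 3.

Treewidth 3.
Bags: B1 = {0, 1, 3, 6}  B2 = {0, 1, 4, 6}  B3 = {0, 1, 5, 6}  B4 = {0, 1, 2, 6}
Tree: B1–B2, B2–B3, B3–B4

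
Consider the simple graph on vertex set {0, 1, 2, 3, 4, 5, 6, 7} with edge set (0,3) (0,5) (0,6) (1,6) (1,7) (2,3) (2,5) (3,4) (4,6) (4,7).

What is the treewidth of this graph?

A width-2 tree decomposition is:
Bags: B1 = {2, 3, 5}  B2 = {0, 3, 5}  B3 = {0, 3, 4}  B4 = {0, 4, 6}  B5 = {4, 6, 7}  B6 = {1, 6, 7}
Tree: B1–B2, B2–B3, B3–B4, B4–B5, B5–B6
The largest bag has 3 vertices, giving width 2; this decomposition certifies tw(G) ≤ 2. The edges 2–5–0–3–2 form a cycle, so G is not a tree and its treewidth is at least 2. Therefore the treewidth is 2.

2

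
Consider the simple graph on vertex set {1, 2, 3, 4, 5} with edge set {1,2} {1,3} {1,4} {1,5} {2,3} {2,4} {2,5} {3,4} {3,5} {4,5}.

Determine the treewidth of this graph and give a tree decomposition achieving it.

With just one bag of size 5, the width is 5 − 1 = 4, so tw(G) ≤ 4. For the lower bound, the 5 vertices {1, 2, 3, 4, 5} are pairwise adjacent, and any tree decomposition puts a clique entirely inside one bag — forcing width ≥ 4. The upper and lower bounds meet at 4, so that is the treewidth.

Treewidth 4.
One optimal decomposition is:
Bags: B1 = {1, 2, 3, 4, 5}
Tree: (single bag)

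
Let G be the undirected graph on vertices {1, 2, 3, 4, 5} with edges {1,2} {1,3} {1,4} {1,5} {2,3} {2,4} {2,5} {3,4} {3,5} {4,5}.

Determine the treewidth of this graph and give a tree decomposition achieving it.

A single bag containing all 5 vertices is trivially a valid decomposition of width 4. On the other hand G contains the 5-clique {1, 2, 3, 4, 5}. A clique must lie in a single bag of any decomposition, so no decomposition can have width below 4. Hence tw(G) = 4 exactly.

Treewidth 4.
One such decomposition:
Bags: B1 = {1, 2, 3, 4, 5}
Tree: (single bag)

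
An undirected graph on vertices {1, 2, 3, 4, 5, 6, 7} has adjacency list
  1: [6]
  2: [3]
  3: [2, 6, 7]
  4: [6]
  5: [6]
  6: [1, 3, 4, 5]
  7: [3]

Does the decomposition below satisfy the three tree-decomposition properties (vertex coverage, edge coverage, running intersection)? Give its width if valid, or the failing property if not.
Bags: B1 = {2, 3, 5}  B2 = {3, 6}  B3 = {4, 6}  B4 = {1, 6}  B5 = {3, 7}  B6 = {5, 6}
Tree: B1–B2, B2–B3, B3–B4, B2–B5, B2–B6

A tree decomposition must satisfy three properties: every vertex lies in some bag; for every edge, both endpoints lie together in some bag; and for every vertex, the bags containing it form a connected subtree. Here bags containing vertex 5 are not connected in the tree, so the decomposition is invalid.

No — bags containing vertex 5 are not connected in the tree.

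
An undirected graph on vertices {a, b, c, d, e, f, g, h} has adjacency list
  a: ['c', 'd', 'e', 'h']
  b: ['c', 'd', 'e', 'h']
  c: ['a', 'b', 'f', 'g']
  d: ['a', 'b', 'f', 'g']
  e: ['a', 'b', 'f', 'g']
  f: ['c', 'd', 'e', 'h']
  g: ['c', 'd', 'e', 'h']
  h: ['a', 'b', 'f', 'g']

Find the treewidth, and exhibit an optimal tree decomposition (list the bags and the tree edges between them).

Treewidth 4.
One optimal decomposition is:
Bags: B1 = {a, b, f, g, h}  B2 = {a, b, d, f, g}  B3 = {a, b, c, f, g}  B4 = {a, b, e, f, g}
Tree: B1–B2, B2–B3, B3–B4

Every bag has size at most 5, so the width is 5 − 1 = 4 and tw(G) ≤ 4. For the lower bound: the 5 vertex sets {g,h}, {d,f}, {b,c}, {a}, {e} are disjoint, each induces a connected subgraph, and every pair is joined by at least one edge of G. Contracting each set to a single vertex therefore yields K_{5} as a minor, and since treewidth is minor-monotone, tw(G) ≥ tw(K_{5}) = 4. Hence tw(G) = 4 exactly.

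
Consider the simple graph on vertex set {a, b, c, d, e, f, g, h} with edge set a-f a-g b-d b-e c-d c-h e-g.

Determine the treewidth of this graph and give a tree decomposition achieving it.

Every bag has size at most 2, so the width is 2 − 1 = 1 and tw(G) ≤ 1. Any graph with an edge has treewidth ≥ 1, and G has the edge h–c. Combining the bounds, tw(G) = 1.

Treewidth 1.
One such decomposition:
Bags: B1 = {c, h}  B2 = {c, d}  B3 = {b, d}  B4 = {b, e}  B5 = {e, g}  B6 = {a, g}  B7 = {a, f}
Tree: B1–B2, B2–B3, B3–B4, B4–B5, B5–B6, B6–B7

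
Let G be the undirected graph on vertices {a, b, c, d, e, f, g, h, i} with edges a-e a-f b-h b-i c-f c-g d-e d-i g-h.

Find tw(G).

2

A width-2 tree decomposition is:
Bags: B1 = {a, d, e}  B2 = {a, d, f}  B3 = {c, d, f}  B4 = {c, d, g}  B5 = {d, g, h}  B6 = {b, d, h}  B7 = {b, d, i}
Tree: B1–B2, B2–B3, B3–B4, B4–B5, B5–B6, B6–B7
Every bag has size at most 3, so the width is 3 − 1 = 2 and tw(G) ≤ 2. For the lower bound, G contains the cycle d–e–a–f–c–g–h–b–i–d, so G is not a forest; only forests have treewidth ≤ 1, hence tw(G) ≥ 2. Hence tw(G) = 2 exactly.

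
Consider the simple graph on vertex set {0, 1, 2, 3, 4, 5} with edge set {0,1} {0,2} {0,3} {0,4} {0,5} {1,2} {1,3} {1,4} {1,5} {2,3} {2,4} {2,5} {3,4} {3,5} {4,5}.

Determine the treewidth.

A width-5 tree decomposition is:
Bags: B1 = {0, 1, 2, 3, 4, 5}
Tree: (single bag)
A single bag containing all 6 vertices is trivially a valid decomposition of width 5. Conversely, {0, 1, 2, 3, 4, 5} is a clique of size 6, and the vertices of any clique must share a bag in every tree decomposition; so some bag has ≥ 6 vertices and tw(G) ≥ 5. Therefore the treewidth is 5.

5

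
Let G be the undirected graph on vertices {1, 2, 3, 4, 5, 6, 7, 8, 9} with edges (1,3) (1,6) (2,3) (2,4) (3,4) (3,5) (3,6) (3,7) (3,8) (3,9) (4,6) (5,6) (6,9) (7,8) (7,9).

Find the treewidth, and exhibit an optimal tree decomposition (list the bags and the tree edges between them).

Treewidth 2.
One optimal decomposition is:
Bags: B1 = {3, 6, 9}  B2 = {3, 4, 6}  B3 = {1, 3, 6}  B4 = {3, 7, 9}  B5 = {3, 5, 6}  B6 = {3, 7, 8}  B7 = {2, 3, 4}
Tree: B1–B2, B2–B3, B1–B4, B1–B5, B4–B6, B2–B7

The largest bag has 3 vertices, giving width 2; this decomposition certifies tw(G) ≤ 2. On the other hand G contains the 3-clique {3, 7, 8}. A clique must lie in a single bag of any decomposition, so no decomposition can have width below 2. The upper and lower bounds meet at 2, so that is the treewidth.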